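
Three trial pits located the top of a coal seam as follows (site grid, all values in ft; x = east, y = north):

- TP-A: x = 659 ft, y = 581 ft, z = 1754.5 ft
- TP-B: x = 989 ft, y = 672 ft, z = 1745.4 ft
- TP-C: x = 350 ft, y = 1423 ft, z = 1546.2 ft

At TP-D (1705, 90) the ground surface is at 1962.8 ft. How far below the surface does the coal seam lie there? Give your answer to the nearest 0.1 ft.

54.9 ft

Two edge vectors: TP-A→TP-B = (330, 91, -9.1), TP-A→TP-C = (-309, 842, -208.3).
Normal n = (TP-A→TP-B) × (TP-A→TP-C) = (-11293.1, 71550.9, 305979).
So ∂z/∂x = −n_x/n_z = 0.036908 and ∂z/∂y = −n_y/n_z = −0.233843.
Intercept c from TP-A: 1754.5 − 24.32 + 135.86 = 1866.04.
At (1705, 90): z_contact = 62.93 − 21.05 + 1866.04 = 1907.92 ft.
Depth below ground = 1962.8 − 1907.92 = 54.9 ft.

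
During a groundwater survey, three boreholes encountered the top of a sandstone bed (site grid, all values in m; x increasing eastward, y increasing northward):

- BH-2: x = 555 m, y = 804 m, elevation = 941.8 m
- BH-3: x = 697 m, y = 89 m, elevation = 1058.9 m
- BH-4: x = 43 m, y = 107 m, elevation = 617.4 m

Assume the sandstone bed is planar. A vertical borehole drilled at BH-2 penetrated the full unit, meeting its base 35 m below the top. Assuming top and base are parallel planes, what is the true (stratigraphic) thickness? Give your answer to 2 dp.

Two edge vectors: BH-2→BH-3 = (142, -715, 117.1), BH-2→BH-4 = (-512, -697, -324.4).
Normal n = (BH-2→BH-3) × (BH-2→BH-4) = (313564.7, -13890.4, -465054).
So ∂z/∂x = −n_x/n_z = 0.67425 and ∂z/∂y = −n_y/n_z = −0.02987.
|∇z| = √(a²+b²) = 0.67492, so dip δ = arctan(0.67492) = 34.02°.
True thickness = vertical thickness × cos δ = 35 × cos 34.02° = 29.01 m.

29.01 m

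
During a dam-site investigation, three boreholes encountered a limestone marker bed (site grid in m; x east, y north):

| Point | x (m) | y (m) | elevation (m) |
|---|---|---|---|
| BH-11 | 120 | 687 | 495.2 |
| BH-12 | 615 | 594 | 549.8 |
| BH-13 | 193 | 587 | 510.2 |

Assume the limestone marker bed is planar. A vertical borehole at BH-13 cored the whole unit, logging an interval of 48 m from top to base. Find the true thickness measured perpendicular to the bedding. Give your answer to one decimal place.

Two edge vectors: BH-11→BH-12 = (495, -93, 54.6), BH-11→BH-13 = (73, -100, 15).
Normal n = (BH-11→BH-12) × (BH-11→BH-13) = (4065, -3439.2, -42711).
So ∂z/∂x = −n_x/n_z = 0.09517 and ∂z/∂y = −n_y/n_z = −0.08052.
|∇z| = √(a²+b²) = 0.12467, so dip δ = arctan(0.12467) = 7.11°.
True thickness = vertical thickness × cos δ = 48 × cos 7.11° = 47.6 m.

47.6 m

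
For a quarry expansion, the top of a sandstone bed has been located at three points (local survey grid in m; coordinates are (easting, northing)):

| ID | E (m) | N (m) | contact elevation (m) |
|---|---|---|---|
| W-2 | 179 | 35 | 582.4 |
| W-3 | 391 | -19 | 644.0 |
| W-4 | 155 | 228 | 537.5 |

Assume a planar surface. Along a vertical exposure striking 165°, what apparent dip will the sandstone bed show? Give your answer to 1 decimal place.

14.5°

Let the plane be z = a·E + b·N + c.
W-3−W-2: 212a − 54b = 61.6;  W-4−W-2: −24a + 193b = −44.9.
Solving gives a = 0.23887, b = −0.20294.
Unit vector along 165° is (sin 165°, cos 165°) = (0.2588, -0.9659).
Slope in that direction = a·(0.2588) + b·(-0.9659) = 0.25785.
Apparent dip = arctan|0.25785| = 14.5° (true dip is 17.4°, so apparent ≤ true as expected).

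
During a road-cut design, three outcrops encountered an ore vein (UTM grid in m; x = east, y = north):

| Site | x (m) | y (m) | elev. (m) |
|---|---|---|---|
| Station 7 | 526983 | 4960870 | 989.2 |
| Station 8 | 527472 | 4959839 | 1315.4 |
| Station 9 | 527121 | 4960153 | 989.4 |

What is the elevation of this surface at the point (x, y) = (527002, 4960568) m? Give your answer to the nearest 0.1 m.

Let the plane be z = a·x + b·y + c.
Station 8−Station 7: 489a − 1031b = 326.2;  Station 9−Station 7: 138a − 717b = 0.2.
Solving gives a = 1.121651187, b = 0.215603715.
Then c = 989.2 − a·526983 − b·4960870 = −1659683.91.
At (527002, 4960568): z = 591112.4 + 1069516.9 − 1659683.91 = 945.4 m.

945.4 m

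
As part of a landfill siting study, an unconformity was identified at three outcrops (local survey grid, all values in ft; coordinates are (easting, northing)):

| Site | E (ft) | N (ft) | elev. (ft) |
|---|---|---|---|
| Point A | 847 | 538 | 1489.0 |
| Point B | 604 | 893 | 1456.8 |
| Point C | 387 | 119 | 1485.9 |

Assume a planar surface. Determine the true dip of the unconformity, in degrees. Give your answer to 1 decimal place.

4.4°

Let the plane be z = a·E + b·N + c.
Point B−Point A: −243a + 355b = −32.2;  Point C−Point A: −460a − 419b = −3.1.
Solving gives a = 0.05504, b = −0.05303.
Gradient magnitude |∇z| = √(a² + b²) = √(0.00303 + 0.00281) = 0.07643.
True dip = arctan(0.07643) = 4.4°, dipping toward NW (azimuth ≈ 314°).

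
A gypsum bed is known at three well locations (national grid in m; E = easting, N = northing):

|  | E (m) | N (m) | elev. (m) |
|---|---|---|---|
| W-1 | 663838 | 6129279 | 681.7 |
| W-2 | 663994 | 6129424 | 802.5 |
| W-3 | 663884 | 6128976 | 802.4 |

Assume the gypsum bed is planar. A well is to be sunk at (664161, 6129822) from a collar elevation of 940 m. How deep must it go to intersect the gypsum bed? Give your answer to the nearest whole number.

68 m

Let the plane be z = a·E + b·N + c.
W-2−W-1: 156a + 145b = 120.8;  W-3−W-1: 46a − 303b = 120.7.
Solving gives a = 1.00307575, b = −0.24606771.
Then c = 681.7 − a·663838 − b·6129279 = 843019.53.
At (664161, 6129822): z_contact = 666203.8 − 1508351.2 + 843019.53 = 872.1 m.
Depth below ground = 940 − 872.1 = 68 m.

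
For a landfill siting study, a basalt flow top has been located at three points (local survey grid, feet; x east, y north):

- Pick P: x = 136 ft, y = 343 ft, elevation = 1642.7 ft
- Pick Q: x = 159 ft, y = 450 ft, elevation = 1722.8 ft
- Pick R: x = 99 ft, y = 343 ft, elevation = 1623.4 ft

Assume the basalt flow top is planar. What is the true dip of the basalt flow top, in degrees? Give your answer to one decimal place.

Two edge vectors: Pick P→Pick Q = (23, 107, 80.1), Pick P→Pick R = (-37, 0, -19.3).
Normal n = (Pick P→Pick Q) × (Pick P→Pick R) = (-2065.1, -2519.8, 3959).
So ∂z/∂x = −n_x/n_z = 0.52162 and ∂z/∂y = −n_y/n_z = 0.63647.
Gradient magnitude |∇z| = √(a² + b²) = √(0.27209 + 0.40510) = 0.82291.
True dip = arctan(0.82291) = 39.5°, dipping toward SW (azimuth ≈ 219°).

39.5°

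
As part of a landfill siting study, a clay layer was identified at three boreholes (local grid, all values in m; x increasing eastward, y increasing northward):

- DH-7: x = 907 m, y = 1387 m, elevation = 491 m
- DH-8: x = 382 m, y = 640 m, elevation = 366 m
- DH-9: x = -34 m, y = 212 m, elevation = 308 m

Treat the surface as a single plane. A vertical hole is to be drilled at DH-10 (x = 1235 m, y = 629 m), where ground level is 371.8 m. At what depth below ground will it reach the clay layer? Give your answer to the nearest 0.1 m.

Two edge vectors: DH-7→DH-8 = (-525, -747, -125), DH-7→DH-9 = (-941, -1175, -183).
Normal n = (DH-7→DH-8) × (DH-7→DH-9) = (-10174, 21550, -86052).
So ∂z/∂x = −n_x/n_z = −0.118231 and ∂z/∂y = −n_y/n_z = 0.250430.
Intercept c from DH-7: 491 + 107.24 − 347.35 = 250.89.
At (1235, 629): z_contact = −146.02 + 157.52 + 250.89 = 262.39 m.
Depth below ground = 371.8 − 262.39 = 109.4 m.

109.4 m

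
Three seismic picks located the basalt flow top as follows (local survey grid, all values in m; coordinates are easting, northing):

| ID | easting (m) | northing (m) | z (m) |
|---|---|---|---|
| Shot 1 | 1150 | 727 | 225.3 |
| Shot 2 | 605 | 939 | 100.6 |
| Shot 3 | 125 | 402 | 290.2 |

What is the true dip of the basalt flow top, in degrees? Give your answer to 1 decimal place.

22.7°

Let the plane be z = a·easting + b·northing + c.
Shot 2−Shot 1: −545a + 212b = −124.7;  Shot 3−Shot 1: −1025a − 325b = 64.9.
Solving gives a = 0.06787, b = −0.41374.
Gradient magnitude |∇z| = √(a² + b²) = √(0.00461 + 0.17118) = 0.41927.
True dip = arctan(0.41927) = 22.7°, dipping toward N (azimuth ≈ 351°).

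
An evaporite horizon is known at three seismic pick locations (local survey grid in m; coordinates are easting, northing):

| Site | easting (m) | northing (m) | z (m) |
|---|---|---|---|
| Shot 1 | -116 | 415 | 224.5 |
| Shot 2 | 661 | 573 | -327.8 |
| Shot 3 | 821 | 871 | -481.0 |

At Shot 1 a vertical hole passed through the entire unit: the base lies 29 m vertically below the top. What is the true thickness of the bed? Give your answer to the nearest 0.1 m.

23.8 m

Let the plane be z = a·easting + b·northing + c.
Shot 2−Shot 1: 777a + 158b = −552.3;  Shot 3−Shot 1: 937a + 456b = −705.5.
Solving gives a = −0.68058, b = −0.14868.
|∇z| = √(a²+b²) = 0.69663, so dip δ = arctan(0.69663) = 34.86°.
True thickness = vertical thickness × cos δ = 29 × cos 34.86° = 23.8 m.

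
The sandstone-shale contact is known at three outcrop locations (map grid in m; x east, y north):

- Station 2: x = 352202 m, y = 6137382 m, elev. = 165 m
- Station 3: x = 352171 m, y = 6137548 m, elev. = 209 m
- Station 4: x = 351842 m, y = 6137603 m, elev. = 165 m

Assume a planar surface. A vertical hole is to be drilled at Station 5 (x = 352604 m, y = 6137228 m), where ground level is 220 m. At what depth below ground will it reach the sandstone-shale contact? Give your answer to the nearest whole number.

27 m

Two edge vectors: Station 2→Station 3 = (-31, 166, 44), Station 2→Station 4 = (-360, 221, 0).
Normal n = (Station 2→Station 3) × (Station 2→Station 4) = (-9724, -15840, 52909).
So ∂z/∂x = −n_x/n_z = 0.18378726 and ∂z/∂y = −n_y/n_z = 0.29938196.
Intercept c from Station 2: 165 − 64730.24 − 1837421.44 = −1901986.68.
At (352604, 6137228): z_contact = 64804.1 + 1837375.3 − 1901986.68 = 192.8 m.
Depth below ground = 220 − 192.8 = 27 m.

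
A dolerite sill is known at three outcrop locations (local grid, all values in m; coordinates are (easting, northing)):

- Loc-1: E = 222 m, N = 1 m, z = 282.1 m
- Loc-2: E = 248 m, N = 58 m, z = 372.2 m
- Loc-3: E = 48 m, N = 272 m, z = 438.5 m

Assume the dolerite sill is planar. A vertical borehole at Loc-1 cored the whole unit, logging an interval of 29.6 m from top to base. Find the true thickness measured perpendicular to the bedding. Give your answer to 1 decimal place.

16.6 m

Let the plane be z = a·E + b·N + c.
Loc-2−Loc-1: 26a + 57b = 90.1;  Loc-3−Loc-1: −174a + 271b = 156.4.
Solving gives a = 0.91384, b = 1.16386.
|∇z| = √(a²+b²) = 1.47976, so dip δ = arctan(1.47976) = 55.95°.
True thickness = vertical thickness × cos δ = 29.6 × cos 55.95° = 16.6 m.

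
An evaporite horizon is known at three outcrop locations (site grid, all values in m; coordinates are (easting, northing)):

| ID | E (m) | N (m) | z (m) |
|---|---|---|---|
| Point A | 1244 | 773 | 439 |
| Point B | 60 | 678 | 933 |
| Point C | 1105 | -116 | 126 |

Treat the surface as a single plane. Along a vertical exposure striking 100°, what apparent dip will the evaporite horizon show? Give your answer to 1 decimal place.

27.4°

Two edge vectors: Point A→Point B = (-1184, -95, 494), Point A→Point C = (-139, -889, -313).
Normal n = (Point A→Point B) × (Point A→Point C) = (468901, -439258, 1039371).
So ∂z/∂E = −n_x/n_z = −0.45114 and ∂z/∂N = −n_y/n_z = 0.42262.
Unit vector along 100° is (sin 100°, cos 100°) = (0.9848, -0.1736).
Slope in that direction = a·(0.9848) + b·(-0.1736) = −0.51767.
Apparent dip = arctan|0.51767| = 27.4° (true dip is 31.7°, so apparent ≤ true as expected).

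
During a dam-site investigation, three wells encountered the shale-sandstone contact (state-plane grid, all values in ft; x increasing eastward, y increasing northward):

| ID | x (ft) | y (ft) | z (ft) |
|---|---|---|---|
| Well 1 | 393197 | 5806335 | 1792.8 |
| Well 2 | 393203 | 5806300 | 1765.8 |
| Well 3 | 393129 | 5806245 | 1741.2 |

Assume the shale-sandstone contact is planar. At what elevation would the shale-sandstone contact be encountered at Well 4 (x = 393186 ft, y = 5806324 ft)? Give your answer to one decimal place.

1787.1 ft

Two edge vectors: Well 1→Well 2 = (6, -35, -27), Well 1→Well 3 = (-68, -90, -51.6).
Normal n = (Well 1→Well 2) × (Well 1→Well 3) = (-624, 2145.6, -2920).
So ∂z/∂x = −n_x/n_z = −0.213698630 and ∂z/∂y = −n_y/n_z = 0.734794521.
Intercept c from Well 1: 1792.8 + 84025.66 − 4266463.14 = −4180644.68.
At (393186, 5806324): z = −84023.3 + 4266455.1 − 4180644.68 = 1787.1 ft.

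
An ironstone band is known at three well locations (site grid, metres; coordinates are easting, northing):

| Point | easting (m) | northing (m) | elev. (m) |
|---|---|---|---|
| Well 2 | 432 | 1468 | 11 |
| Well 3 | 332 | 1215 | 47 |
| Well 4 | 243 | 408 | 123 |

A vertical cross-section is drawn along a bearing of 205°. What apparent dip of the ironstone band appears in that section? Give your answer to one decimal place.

8.0°

Let the plane be z = a·easting + b·northing + c.
Well 3−Well 2: −100a − 253b = 36;  Well 4−Well 2: −189a − 1060b = 112.
Solving gives a = −0.16885, b = −0.07555.
Unit vector along 205° is (sin 205°, cos 205°) = (-0.4226, -0.9063).
Slope in that direction = a·(-0.4226) + b·(-0.9063) = 0.13983.
Apparent dip = arctan|0.13983| = 8.0° (true dip is 10.5°, so apparent ≤ true as expected).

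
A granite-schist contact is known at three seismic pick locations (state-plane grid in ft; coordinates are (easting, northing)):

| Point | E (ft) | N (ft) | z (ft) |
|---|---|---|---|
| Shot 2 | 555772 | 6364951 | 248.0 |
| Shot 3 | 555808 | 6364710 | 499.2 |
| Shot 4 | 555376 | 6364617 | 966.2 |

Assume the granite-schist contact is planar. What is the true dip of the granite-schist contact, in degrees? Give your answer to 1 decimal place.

55.1°

Let the plane be z = a·E + b·N + c.
Shot 3−Shot 2: 36a − 241b = 251.2;  Shot 4−Shot 2: −396a − 334b = 718.2.
Solving gives a = −0.82994, b = −1.16630.
Gradient magnitude |∇z| = √(a² + b²) = √(0.68880 + 1.36025) = 1.43145.
True dip = arctan(1.43145) = 55.1°, dipping toward NE (azimuth ≈ 035°).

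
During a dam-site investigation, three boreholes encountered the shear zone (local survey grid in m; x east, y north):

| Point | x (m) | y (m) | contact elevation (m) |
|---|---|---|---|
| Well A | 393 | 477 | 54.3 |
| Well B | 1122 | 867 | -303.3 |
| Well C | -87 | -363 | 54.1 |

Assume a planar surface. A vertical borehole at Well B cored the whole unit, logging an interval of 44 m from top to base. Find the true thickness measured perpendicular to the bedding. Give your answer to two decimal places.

Let the plane be z = a·x + b·y + c.
Well B−Well A: 729a + 390b = −357.6;  Well C−Well A: −480a − 840b = −0.2.
Solving gives a = −0.70670, b = 0.40407.
|∇z| = √(a²+b²) = 0.81406, so dip δ = arctan(0.81406) = 39.15°.
True thickness = vertical thickness × cos δ = 44 × cos 39.15° = 34.12 m.

34.12 m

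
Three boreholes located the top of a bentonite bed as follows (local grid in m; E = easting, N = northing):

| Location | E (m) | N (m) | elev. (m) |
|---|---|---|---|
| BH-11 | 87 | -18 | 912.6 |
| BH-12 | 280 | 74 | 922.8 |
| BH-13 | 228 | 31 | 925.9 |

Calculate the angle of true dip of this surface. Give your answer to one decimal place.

Two edge vectors: BH-11→BH-12 = (193, 92, 10.2), BH-11→BH-13 = (141, 49, 13.3).
Normal n = (BH-11→BH-12) × (BH-11→BH-13) = (723.8, -1128.7, -3515).
So ∂z/∂E = −n_x/n_z = 0.20592 and ∂z/∂N = −n_y/n_z = −0.32111.
Gradient magnitude |∇z| = √(a² + b²) = √(0.04240 + 0.10311) = 0.38146.
True dip = arctan(0.38146) = 20.9°, dipping toward NNW (azimuth ≈ 327°).

20.9°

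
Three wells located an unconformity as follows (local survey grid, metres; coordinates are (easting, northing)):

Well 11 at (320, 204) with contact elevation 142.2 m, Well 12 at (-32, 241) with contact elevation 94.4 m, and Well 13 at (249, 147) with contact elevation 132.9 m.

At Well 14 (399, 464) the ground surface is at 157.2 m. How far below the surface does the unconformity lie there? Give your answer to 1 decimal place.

Two edge vectors: Well 11→Well 12 = (-352, 37, -47.8), Well 11→Well 13 = (-71, -57, -9.3).
Normal n = (Well 11→Well 12) × (Well 11→Well 13) = (-3068.7, 120.2, 22691).
So ∂z/∂E = −n_x/n_z = 0.13524 and ∂z/∂N = −n_y/n_z = −0.00530.
Intercept c from Well 11: 142.2 − 43.28 + 1.08 = 100.00.
At (399, 464): z_contact = 53.96 − 2.46 + 100.00 = 151.51 m.
Depth below ground = 157.2 − 151.51 = 5.7 m.

5.7 m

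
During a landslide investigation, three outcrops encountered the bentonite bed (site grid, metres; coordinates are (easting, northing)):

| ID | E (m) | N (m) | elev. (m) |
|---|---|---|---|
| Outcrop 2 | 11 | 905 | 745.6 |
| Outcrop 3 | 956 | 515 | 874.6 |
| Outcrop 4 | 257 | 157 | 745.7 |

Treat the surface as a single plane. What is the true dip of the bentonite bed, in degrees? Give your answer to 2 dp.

9.43°

Two edge vectors: Outcrop 2→Outcrop 3 = (945, -390, 129), Outcrop 2→Outcrop 4 = (246, -748, 0.1).
Normal n = (Outcrop 2→Outcrop 3) × (Outcrop 2→Outcrop 4) = (96453, 31639.5, -610920).
So ∂z/∂E = −n_x/n_z = 0.15788 and ∂z/∂N = −n_y/n_z = 0.05179.
Gradient magnitude |∇z| = √(a² + b²) = √(0.02493 + 0.00268) = 0.16616.
True dip = arctan(0.16616) = 9.43°, dipping toward WSW (azimuth ≈ 252°).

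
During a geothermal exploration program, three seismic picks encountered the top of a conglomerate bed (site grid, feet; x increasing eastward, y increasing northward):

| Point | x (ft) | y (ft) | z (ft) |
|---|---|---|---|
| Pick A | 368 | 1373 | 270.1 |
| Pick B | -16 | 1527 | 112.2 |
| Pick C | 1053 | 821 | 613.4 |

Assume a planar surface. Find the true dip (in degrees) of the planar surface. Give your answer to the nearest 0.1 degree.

21.4°

Two edge vectors: Pick A→Pick B = (-384, 154, -157.9), Pick A→Pick C = (685, -552, 343.3).
Normal n = (Pick A→Pick B) × (Pick A→Pick C) = (-34292.6, 23665.7, 106478).
So ∂z/∂x = −n_x/n_z = 0.32206 and ∂z/∂y = −n_y/n_z = −0.22226.
Gradient magnitude |∇z| = √(a² + b²) = √(0.10372 + 0.04940) = 0.39131.
True dip = arctan(0.39131) = 21.4°, dipping toward NW (azimuth ≈ 305°).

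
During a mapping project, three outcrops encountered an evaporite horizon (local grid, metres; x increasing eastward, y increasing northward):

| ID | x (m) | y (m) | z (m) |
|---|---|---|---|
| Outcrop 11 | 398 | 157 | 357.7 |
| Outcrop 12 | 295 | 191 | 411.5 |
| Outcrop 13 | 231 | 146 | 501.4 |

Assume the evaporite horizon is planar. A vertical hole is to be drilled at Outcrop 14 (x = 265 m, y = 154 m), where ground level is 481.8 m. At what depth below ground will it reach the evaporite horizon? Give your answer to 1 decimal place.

Two edge vectors: Outcrop 11→Outcrop 12 = (-103, 34, 53.8), Outcrop 11→Outcrop 13 = (-167, -11, 143.7).
Normal n = (Outcrop 11→Outcrop 12) × (Outcrop 11→Outcrop 13) = (5477.6, 5816.5, 6811).
So ∂z/∂x = −n_x/n_z = −0.80423 and ∂z/∂y = −n_y/n_z = −0.85399.
Intercept c from Outcrop 11: 357.7 + 320.08 + 134.08 = 811.86.
At (265, 154): z_contact = −213.12 − 131.51 + 811.86 = 467.22 m.
Depth below ground = 481.8 − 467.22 = 14.6 m.

14.6 m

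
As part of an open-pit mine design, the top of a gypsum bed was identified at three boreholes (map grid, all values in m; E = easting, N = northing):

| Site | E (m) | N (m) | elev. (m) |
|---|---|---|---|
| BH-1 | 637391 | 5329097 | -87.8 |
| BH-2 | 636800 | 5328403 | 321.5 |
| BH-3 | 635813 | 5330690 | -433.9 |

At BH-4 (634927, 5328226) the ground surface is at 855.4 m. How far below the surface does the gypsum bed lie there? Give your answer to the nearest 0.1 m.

Let the plane be z = a·E + b·N + c.
BH-2−BH-1: −591a − 694b = 409.3;  BH-3−BH-1: −1578a + 1593b = −346.1.
Solving gives a = −0.202210798, b = −0.417569767.
Then c = -87.8 − a·637391 − b·5329097 = 2354069.34.
At (634927, 5328226): z_contact = −128389.10 − 2224906.09 + 2354069.34 = 774.15 m.
Depth below ground = 855.4 − 774.15 = 81.2 m.

81.2 m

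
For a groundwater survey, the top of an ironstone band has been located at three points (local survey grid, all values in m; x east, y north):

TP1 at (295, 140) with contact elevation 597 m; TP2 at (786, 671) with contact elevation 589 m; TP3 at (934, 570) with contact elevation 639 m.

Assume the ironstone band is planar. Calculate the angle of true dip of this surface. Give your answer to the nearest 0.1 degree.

15.9°

Two edge vectors: TP1→TP2 = (491, 531, -8), TP1→TP3 = (639, 430, 42).
Normal n = (TP1→TP2) × (TP1→TP3) = (25742, -25734, -128179).
So ∂z/∂x = −n_x/n_z = 0.20083 and ∂z/∂y = −n_y/n_z = −0.20077.
Gradient magnitude |∇z| = √(a² + b²) = √(0.04033 + 0.04031) = 0.28397.
True dip = arctan(0.28397) = 15.9°, dipping toward NW (azimuth ≈ 315°).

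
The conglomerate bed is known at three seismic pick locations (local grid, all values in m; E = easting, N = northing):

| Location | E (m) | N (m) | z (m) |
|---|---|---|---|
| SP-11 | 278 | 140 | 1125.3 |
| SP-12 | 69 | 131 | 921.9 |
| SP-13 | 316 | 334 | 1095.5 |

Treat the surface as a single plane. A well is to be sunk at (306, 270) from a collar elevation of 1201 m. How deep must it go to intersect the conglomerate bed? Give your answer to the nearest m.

Two edge vectors: SP-11→SP-12 = (-209, -9, -203.4), SP-11→SP-13 = (38, 194, -29.8).
Normal n = (SP-11→SP-12) × (SP-11→SP-13) = (39727.8, -13957.4, -40204).
So ∂z/∂E = −n_x/n_z = 0.98816 and ∂z/∂N = −n_y/n_z = −0.34716.
Intercept c from SP-11: 1125.3 − 274.71 + 48.60 = 899.20.
At (306, 270): z_contact = 302.4 − 93.7 + 899.20 = 1107.8 m.
Depth below ground = 1201 − 1107.8 = 93 m.

93 m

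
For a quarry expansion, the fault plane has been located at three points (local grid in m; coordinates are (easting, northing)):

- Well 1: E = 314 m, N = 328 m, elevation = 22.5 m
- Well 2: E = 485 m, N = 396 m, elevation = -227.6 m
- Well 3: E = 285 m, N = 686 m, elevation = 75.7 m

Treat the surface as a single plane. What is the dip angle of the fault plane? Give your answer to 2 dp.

55.85°

Let the plane be z = a·E + b·N + c.
Well 2−Well 1: 171a + 68b = −250.1;  Well 3−Well 1: −29a + 358b = 53.2.
Solving gives a = −1.47418, b = 0.02919.
Gradient magnitude |∇z| = √(a² + b²) = √(2.17321 + 0.00085) = 1.47447.
True dip = arctan(1.47447) = 55.85°, dipping toward E (azimuth ≈ 091°).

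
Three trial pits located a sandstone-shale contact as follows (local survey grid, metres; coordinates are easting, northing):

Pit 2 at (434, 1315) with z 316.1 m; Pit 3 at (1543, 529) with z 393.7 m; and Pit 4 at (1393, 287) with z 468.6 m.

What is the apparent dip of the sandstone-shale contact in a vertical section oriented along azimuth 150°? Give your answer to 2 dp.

Let the plane be z = a·easting + b·northing + c.
Pit 3−Pit 2: 1109a − 786b = 77.6;  Pit 4−Pit 2: 959a − 1028b = 152.5.
Solving gives a = −0.10379, b = −0.24517.
Unit vector along 150° is (sin 150°, cos 150°) = (0.5000, -0.8660).
Slope in that direction = a·(0.5000) + b·(-0.8660) = 0.16043.
Apparent dip = arctan|0.16043| = 9.11° (true dip is 14.9°, so apparent ≤ true as expected).

9.11°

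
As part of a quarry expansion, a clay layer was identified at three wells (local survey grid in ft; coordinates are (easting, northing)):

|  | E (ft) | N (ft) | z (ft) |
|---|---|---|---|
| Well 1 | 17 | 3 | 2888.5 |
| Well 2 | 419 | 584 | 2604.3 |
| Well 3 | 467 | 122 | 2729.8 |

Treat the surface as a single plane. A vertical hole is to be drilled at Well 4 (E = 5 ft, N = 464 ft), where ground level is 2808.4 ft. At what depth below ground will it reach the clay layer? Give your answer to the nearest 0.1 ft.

54.9 ft

Two edge vectors: Well 1→Well 2 = (402, 581, -284.2), Well 1→Well 3 = (450, 119, -158.7).
Normal n = (Well 1→Well 2) × (Well 1→Well 3) = (-58384.9, -64092.6, -213612).
So ∂z/∂E = −n_x/n_z = −0.27332 and ∂z/∂N = −n_y/n_z = −0.30004.
Intercept c from Well 1: 2888.5 + 4.65 + 0.90 = 2894.05.
At (5, 464): z_contact = −1.37 − 139.22 + 2894.05 = 2753.46 ft.
Depth below ground = 2808.4 − 2753.46 = 54.9 ft.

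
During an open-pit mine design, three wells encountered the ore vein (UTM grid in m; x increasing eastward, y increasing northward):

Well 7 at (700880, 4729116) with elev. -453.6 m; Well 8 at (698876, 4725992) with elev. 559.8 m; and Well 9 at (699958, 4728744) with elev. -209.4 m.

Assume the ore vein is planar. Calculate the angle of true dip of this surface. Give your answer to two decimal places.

15.42°

Two edge vectors: Well 7→Well 8 = (-2004, -3124, 1013.4), Well 7→Well 9 = (-922, -372, 244.2).
Normal n = (Well 7→Well 8) × (Well 7→Well 9) = (-385896, -444978, -2134840).
So ∂z/∂x = −n_x/n_z = −0.18076 and ∂z/∂y = −n_y/n_z = −0.20844.
Gradient magnitude |∇z| = √(a² + b²) = √(0.03267 + 0.04345) = 0.27590.
True dip = arctan(0.27590) = 15.42°, dipping toward NE (azimuth ≈ 041°).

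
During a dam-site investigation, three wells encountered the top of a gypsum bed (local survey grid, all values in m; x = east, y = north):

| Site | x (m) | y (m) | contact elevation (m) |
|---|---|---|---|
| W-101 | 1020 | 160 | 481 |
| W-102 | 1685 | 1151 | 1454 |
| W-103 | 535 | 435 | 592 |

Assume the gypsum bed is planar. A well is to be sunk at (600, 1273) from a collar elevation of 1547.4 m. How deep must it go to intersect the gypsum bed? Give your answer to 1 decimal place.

250.7 m

Two edge vectors: W-101→W-102 = (665, 991, 973), W-101→W-103 = (-485, 275, 111).
Normal n = (W-101→W-102) × (W-101→W-103) = (-157574, -545720, 663510).
So ∂z/∂x = −n_x/n_z = 0.237485 and ∂z/∂y = −n_y/n_z = 0.822474.
Intercept c from W-101: 481 − 242.24 − 131.60 = 107.17.
At (600, 1273): z_contact = 142.49 + 1047.01 + 107.17 = 1296.67 m.
Depth below ground = 1547.4 − 1296.67 = 250.7 m.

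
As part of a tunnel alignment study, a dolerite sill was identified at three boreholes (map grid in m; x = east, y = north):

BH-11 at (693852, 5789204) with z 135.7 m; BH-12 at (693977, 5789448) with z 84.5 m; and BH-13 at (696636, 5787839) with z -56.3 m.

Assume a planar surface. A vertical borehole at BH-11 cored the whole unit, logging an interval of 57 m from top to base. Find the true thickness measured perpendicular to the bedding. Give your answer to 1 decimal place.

Let the plane be z = a·x + b·y + c.
BH-12−BH-11: 125a + 244b = −51.2;  BH-13−BH-11: 2784a − 1365b = −192.
Solving gives a = −0.13735, b = −0.13947.
|∇z| = √(a²+b²) = 0.19575, so dip δ = arctan(0.19575) = 11.08°.
True thickness = vertical thickness × cos δ = 57 × cos 11.08° = 55.9 m.

55.9 m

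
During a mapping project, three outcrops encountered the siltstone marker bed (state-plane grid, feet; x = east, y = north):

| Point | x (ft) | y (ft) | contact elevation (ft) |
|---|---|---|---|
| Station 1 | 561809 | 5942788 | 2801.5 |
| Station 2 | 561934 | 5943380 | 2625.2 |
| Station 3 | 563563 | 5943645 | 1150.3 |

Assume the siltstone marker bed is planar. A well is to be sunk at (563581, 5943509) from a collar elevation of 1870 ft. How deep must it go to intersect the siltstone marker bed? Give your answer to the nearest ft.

Two edge vectors: Station 1→Station 2 = (125, 592, -176.3), Station 1→Station 3 = (1754, 857, -1651.2).
Normal n = (Station 1→Station 2) × (Station 1→Station 3) = (-826421.3, -102830.2, -931243).
So ∂z/∂x = −n_x/n_z = −0.88743894 and ∂z/∂y = −n_y/n_z = −0.11042252.
Intercept c from Station 1: 2801.5 + 498571.18 + 656217.63 = 1157590.32.
At (563581, 5943509): z_contact = −500143.7 − 656297.2 + 1157590.32 = 1149.3 ft.
Depth below ground = 1870 − 1149.3 = 721 ft.

721 ft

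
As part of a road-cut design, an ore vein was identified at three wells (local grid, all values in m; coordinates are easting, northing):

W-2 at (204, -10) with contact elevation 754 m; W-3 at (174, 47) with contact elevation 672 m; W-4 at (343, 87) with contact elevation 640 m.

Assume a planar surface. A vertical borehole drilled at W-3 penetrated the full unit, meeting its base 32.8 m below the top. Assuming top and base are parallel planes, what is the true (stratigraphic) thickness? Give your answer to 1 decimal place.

Two edge vectors: W-2→W-3 = (-30, 57, -82), W-2→W-4 = (139, 97, -114).
Normal n = (W-2→W-3) × (W-2→W-4) = (1456, -14818, -10833).
So ∂z/∂easting = −n_x/n_z = 0.13440 and ∂z/∂northing = −n_y/n_z = −1.36786.
|∇z| = √(a²+b²) = 1.37444, so dip δ = arctan(1.37444) = 53.96°.
True thickness = vertical thickness × cos δ = 32.8 × cos 53.96° = 19.3 m.

19.3 m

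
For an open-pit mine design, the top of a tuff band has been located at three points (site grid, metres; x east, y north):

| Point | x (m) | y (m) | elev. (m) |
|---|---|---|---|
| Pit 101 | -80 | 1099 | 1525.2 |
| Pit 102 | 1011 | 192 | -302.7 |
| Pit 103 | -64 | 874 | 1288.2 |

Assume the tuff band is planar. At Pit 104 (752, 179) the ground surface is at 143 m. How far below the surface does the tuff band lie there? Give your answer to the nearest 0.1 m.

238.5 m

Two edge vectors: Pit 101→Pit 102 = (1091, -907, -1827.9), Pit 101→Pit 103 = (16, -225, -237).
Normal n = (Pit 101→Pit 102) × (Pit 101→Pit 103) = (-196318.5, 229320.6, -230963).
So ∂z/∂x = −n_x/n_z = −0.850000 and ∂z/∂y = −n_y/n_z = 0.992889.
Intercept c from Pit 101: 1525.2 − 68.00 − 1091.18 = 366.02.
At (752, 179): z_contact = −639.20 + 177.73 + 366.02 = -95.46 m.
Depth below ground = 143 − (-95.46) = 238.5 m.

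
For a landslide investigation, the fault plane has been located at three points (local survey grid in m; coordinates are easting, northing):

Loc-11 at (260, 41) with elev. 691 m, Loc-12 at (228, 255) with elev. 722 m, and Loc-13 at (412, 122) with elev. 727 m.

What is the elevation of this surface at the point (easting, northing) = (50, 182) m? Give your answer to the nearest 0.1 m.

683.5 m

Two edge vectors: Loc-11→Loc-12 = (-32, 214, 31), Loc-11→Loc-13 = (152, 81, 36).
Normal n = (Loc-11→Loc-12) × (Loc-11→Loc-13) = (5193, 5864, -35120).
So ∂z/∂easting = −n_x/n_z = 0.14786 and ∂z/∂northing = −n_y/n_z = 0.16697.
Intercept c from Loc-11: 691 − 38.44 − 6.85 = 645.71.
At (50, 182): z = 7.4 + 30.4 + 645.71 = 683.5 m.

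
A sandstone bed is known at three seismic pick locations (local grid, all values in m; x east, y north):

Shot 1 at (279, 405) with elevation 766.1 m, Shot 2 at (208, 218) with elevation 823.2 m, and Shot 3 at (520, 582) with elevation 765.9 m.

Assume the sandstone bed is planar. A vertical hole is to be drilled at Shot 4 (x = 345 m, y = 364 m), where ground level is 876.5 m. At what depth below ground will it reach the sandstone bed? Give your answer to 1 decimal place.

72.6 m

Let the plane be z = a·x + b·y + c.
Shot 2−Shot 1: −71a − 187b = 57.1;  Shot 3−Shot 1: 241a + 177b = −0.2.
Solving gives a = 0.30982, b = −0.42298.
Then c = 766.1 − a·279 − b·405 = 850.97.
At (345, 364): z_contact = 106.89 − 153.97 + 850.97 = 803.89 m.
Depth below ground = 876.5 − 803.89 = 72.6 m.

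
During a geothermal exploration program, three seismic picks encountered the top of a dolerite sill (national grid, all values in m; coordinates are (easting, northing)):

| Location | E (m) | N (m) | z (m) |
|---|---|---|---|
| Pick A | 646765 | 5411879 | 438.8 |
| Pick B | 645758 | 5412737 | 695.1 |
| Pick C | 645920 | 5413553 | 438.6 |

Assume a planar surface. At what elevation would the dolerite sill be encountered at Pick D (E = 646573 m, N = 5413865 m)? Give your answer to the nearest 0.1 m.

Two edge vectors: Pick A→Pick B = (-1007, 858, 256.3), Pick A→Pick C = (-845, 1674, -0.2).
Normal n = (Pick A→Pick B) × (Pick A→Pick C) = (-429217.8, -216774.9, -960708).
So ∂z/∂E = −n_x/n_z = −0.446772380 and ∂z/∂N = −n_y/n_z = −0.225640777.
Intercept c from Pick A: 438.8 + 288956.74 + 1221140.58 = 1510536.12.
At (646573, 5413865): z = −288871.0 − 1221588.7 + 1510536.12 = 76.5 m.

76.5 m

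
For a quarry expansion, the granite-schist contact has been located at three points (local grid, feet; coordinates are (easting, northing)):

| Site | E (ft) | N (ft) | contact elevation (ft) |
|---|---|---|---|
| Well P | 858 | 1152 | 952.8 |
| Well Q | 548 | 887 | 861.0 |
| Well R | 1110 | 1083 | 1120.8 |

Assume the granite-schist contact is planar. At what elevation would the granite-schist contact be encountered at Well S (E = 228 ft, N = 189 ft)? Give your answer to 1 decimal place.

Let the plane be z = a·E + b·N + c.
Well Q−Well P: −310a − 265b = −91.8;  Well R−Well P: 252a − 69b = 168.
Solving gives a = 0.576774, b = −0.328302.
Then c = 952.8 − a·858 − b·1152 = 836.13.
At (228, 189): z = 131.5 − 62.0 + 836.13 = 905.6 ft.

905.6 ft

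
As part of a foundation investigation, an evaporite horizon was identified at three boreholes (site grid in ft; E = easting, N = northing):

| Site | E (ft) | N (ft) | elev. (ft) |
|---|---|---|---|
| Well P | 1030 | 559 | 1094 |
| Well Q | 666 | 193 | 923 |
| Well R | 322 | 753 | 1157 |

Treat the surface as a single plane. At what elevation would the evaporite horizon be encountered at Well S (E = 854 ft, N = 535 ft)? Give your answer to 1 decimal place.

Two edge vectors: Well P→Well Q = (-364, -366, -171), Well P→Well R = (-708, 194, 63).
Normal n = (Well P→Well Q) × (Well P→Well R) = (10116, 144000, -329744).
So ∂z/∂E = −n_x/n_z = 0.030678 and ∂z/∂N = −n_y/n_z = 0.436702.
Intercept c from Well P: 1094 − 31.60 − 244.12 = 818.28.
At (854, 535): z = 26.2 + 233.6 + 818.28 = 1078.1 ft.

1078.1 ft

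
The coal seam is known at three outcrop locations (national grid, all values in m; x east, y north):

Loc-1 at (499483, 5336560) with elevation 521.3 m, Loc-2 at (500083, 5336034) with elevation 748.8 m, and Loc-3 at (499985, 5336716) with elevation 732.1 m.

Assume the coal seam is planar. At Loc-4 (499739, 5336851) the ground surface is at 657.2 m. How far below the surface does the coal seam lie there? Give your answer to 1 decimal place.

Let the plane be z = a·x + b·y + c.
Loc-2−Loc-1: 600a − 526b = 227.5;  Loc-3−Loc-1: 502a + 156b = 210.8.
Solving gives a = 0.409254806, b = 0.034321072.
Then c = 521.3 − a·499483 − b·5336560 = −387050.98.
At (499739, 5336851): z_contact = 204520.59 + 183166.45 − 387050.98 = 636.06 m.
Depth below ground = 657.2 − 636.06 = 21.1 m.

21.1 m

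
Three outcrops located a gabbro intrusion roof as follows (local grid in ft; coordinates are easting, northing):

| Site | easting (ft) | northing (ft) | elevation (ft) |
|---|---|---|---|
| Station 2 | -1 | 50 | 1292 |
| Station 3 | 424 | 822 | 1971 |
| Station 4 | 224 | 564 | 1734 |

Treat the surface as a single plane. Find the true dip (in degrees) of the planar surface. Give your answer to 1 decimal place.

Two edge vectors: Station 2→Station 3 = (425, 772, 679), Station 2→Station 4 = (225, 514, 442).
Normal n = (Station 2→Station 3) × (Station 2→Station 4) = (-7782, -35075, 44750).
So ∂z/∂easting = −n_x/n_z = 0.17390 and ∂z/∂northing = −n_y/n_z = 0.78380.
Gradient magnitude |∇z| = √(a² + b²) = √(0.03024 + 0.61434) = 0.80286.
True dip = arctan(0.80286) = 38.8°, dipping toward SSW (azimuth ≈ 193°).

38.8°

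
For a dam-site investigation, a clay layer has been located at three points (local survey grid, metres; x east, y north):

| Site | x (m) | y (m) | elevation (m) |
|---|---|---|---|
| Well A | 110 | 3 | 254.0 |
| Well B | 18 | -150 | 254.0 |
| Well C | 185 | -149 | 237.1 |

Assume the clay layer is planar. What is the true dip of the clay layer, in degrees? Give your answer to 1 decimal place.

6.8°

Two edge vectors: Well A→Well B = (-92, -153, 0), Well A→Well C = (75, -152, -16.9).
Normal n = (Well A→Well B) × (Well A→Well C) = (2585.7, -1554.8, 25459).
So ∂z/∂x = −n_x/n_z = −0.10156 and ∂z/∂y = −n_y/n_z = 0.06107.
Gradient magnitude |∇z| = √(a² + b²) = √(0.01032 + 0.00373) = 0.11851.
True dip = arctan(0.11851) = 6.8°, dipping toward ESE (azimuth ≈ 121°).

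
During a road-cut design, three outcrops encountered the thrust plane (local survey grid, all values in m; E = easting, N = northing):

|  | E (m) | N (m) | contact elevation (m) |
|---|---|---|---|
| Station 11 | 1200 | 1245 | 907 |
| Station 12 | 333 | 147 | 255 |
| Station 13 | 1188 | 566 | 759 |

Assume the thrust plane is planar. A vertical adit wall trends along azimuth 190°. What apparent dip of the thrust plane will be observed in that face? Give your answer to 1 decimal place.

Two edge vectors: Station 11→Station 12 = (-867, -1098, -652), Station 11→Station 13 = (-12, -679, -148).
Normal n = (Station 11→Station 12) × (Station 11→Station 13) = (-280204, -120492, 575517).
So ∂z/∂E = −n_x/n_z = 0.48687 and ∂z/∂N = −n_y/n_z = 0.20936.
Unit vector along 190° is (sin 190°, cos 190°) = (-0.1736, -0.9848).
Slope in that direction = a·(-0.1736) + b·(-0.9848) = −0.29073.
Apparent dip = arctan|0.29073| = 16.2° (true dip is 27.9°, so apparent ≤ true as expected).

16.2°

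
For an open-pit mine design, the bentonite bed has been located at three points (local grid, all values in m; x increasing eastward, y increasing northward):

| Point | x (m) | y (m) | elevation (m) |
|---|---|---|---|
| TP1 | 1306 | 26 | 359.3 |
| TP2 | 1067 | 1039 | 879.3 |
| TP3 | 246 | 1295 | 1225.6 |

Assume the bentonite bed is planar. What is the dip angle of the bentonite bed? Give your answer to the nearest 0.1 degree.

Let the plane be z = a·x + b·y + c.
TP2−TP1: −239a + 1013b = 520;  TP3−TP1: −1060a + 1269b = 866.3.
Solving gives a = −0.28252, b = 0.44667.
Gradient magnitude |∇z| = √(a² + b²) = √(0.07982 + 0.19951) = 0.52852.
True dip = arctan(0.52852) = 27.9°, dipping toward SSE (azimuth ≈ 148°).

27.9°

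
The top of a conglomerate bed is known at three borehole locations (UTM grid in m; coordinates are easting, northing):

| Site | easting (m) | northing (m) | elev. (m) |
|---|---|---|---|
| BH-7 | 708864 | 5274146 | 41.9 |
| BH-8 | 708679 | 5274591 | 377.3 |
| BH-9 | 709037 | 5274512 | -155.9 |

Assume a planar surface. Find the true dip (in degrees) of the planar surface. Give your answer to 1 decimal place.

Let the plane be z = a·easting + b·northing + c.
BH-8−BH-7: −185a + 445b = 335.4;  BH-9−BH-7: 173a + 366b = −197.8.
Solving gives a = −1.45670, b = 0.14811.
Gradient magnitude |∇z| = √(a² + b²) = √(2.12198 + 0.02194) = 1.46421.
True dip = arctan(1.46421) = 55.7°, dipping toward E (azimuth ≈ 096°).

55.7°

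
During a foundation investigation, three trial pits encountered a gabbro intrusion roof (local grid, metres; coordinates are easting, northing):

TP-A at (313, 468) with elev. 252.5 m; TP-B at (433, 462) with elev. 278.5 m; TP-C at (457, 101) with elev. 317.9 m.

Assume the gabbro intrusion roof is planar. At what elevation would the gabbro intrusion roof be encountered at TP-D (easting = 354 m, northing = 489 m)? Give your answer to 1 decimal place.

259.2 m

Two edge vectors: TP-A→TP-B = (120, -6, 26), TP-A→TP-C = (144, -367, 65.4).
Normal n = (TP-A→TP-B) × (TP-A→TP-C) = (9149.6, -4104, -43176).
So ∂z/∂easting = −n_x/n_z = 0.21191 and ∂z/∂northing = −n_y/n_z = −0.09505.
Intercept c from TP-A: 252.5 − 66.33 + 44.48 = 230.66.
At (354, 489): z = 75.0 − 46.5 + 230.66 = 259.2 m.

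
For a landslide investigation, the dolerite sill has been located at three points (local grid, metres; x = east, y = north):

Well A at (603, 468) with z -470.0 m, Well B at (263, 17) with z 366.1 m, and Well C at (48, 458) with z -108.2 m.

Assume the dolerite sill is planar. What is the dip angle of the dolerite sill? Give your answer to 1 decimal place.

56.6°

Let the plane be z = a·x + b·y + c.
Well B−Well A: −340a − 451b = 836.1;  Well C−Well A: −555a − 10b = 361.8.
Solving gives a = −0.62701, b = −1.38119.
Gradient magnitude |∇z| = √(a² + b²) = √(0.39314 + 1.90769) = 1.51685.
True dip = arctan(1.51685) = 56.6°, dipping toward NNE (azimuth ≈ 024°).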